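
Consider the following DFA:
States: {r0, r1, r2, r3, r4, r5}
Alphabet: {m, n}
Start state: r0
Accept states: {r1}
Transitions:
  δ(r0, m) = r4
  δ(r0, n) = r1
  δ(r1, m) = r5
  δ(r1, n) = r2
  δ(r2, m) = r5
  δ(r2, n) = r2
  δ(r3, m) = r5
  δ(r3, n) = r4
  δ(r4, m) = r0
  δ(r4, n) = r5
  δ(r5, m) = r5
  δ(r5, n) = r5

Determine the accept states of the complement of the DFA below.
Complement accept states = All states \ Original accept states
= {r0, r1, r2, r3, r4, r5} \ {r1}
{r0, r2, r3, r4, r5}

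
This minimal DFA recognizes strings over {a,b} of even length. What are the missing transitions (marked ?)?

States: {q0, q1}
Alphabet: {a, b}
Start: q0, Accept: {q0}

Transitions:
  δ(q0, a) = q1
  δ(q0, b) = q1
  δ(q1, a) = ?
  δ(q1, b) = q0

From the language and accept set, identify what each state tracks — q0: even length so far; q1: odd length so far.
Each missing δ(q, a) is the state matching the new tracked value after reading a.
δ(q1, a) = q0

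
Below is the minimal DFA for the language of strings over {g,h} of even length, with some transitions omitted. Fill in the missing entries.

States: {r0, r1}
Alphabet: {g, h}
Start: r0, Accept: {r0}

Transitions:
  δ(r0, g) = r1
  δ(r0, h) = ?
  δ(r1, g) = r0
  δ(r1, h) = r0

From the language and accept set, identify what each state tracks — r0: even length so far; r1: odd length so far.
Each missing δ(q, a) is the state matching the new tracked value after reading a.
δ(r0, h) = r1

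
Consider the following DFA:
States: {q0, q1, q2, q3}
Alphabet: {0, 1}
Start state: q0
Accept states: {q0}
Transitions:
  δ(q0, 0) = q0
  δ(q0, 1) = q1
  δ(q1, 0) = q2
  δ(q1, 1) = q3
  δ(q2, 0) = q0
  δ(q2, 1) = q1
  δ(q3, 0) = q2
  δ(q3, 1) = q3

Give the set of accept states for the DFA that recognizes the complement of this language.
Complement accept states = All states \ Original accept states
= {q0, q1, q2, q3} \ {q0}
{q1, q2, q3}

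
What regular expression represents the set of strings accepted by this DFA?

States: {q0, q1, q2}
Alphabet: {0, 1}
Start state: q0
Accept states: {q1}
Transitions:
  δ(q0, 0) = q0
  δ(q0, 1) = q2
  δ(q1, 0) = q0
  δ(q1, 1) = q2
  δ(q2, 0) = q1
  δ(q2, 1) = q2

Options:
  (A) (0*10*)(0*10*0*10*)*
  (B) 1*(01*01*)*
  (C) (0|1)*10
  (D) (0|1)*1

Check each option against the DFA on short strings; one disagreement eliminates an option:
  (A) (0*10*)(0*10*0*10*)*: on '1' the DFA goes q0 → q2 and rejects (q2 ∉ Accept), but the regex matches it → eliminate
  (B) 1*(01*01*)*: on ε the DFA stays in q0 and rejects (q0 ∉ Accept), but the regex matches it → eliminate
  (C) (0|1)*10: agrees with the DFA on every string of length ≤ 6
  (D) (0|1)*1: on '1' the DFA goes q0 → q2 and rejects (q2 ∉ Accept), but the regex matches it → eliminate
Only (C) is consistent with the DFA.
(C) (0|1)*10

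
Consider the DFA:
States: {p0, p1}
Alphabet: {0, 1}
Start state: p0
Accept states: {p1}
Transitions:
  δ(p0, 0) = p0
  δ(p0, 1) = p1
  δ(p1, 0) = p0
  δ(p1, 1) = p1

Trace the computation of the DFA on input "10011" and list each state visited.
read '1': p0 → p1
  read '0': p1 → p0
  read '0': p0 → p0
  read '1': p0 → p1
  read '1': p1 → p1
p0 -> p1 -> p0 -> p0 -> p1 -> p1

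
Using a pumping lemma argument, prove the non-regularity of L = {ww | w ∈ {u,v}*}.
Assume L is regular with pumping length p. Idea: pumping the leading u-block breaks the equality of the two halves.
Choose s = u^p v u^p v ∈ L (with w = u^p v). |s| = 2p+2 ≥ p. By the pumping lemma, s = xyz with |xy| ≤ p, |y| > 0, so y = u^k with k ≥ 1, in the first u-block. Then xy²z = u^(p+k) v u^p v, of length 2p+2+k. If k is odd this length is odd, so it cannot be of the form ww. If k is even, each half has length p+1+k/2 ≤ p+k, so the first half lies entirely inside the leading u-block and contains no v, while the second half ends in v; the halves differ. Either way xy²z ∉ L.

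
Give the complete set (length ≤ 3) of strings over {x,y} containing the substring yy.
yy, xyy, yyx, yyy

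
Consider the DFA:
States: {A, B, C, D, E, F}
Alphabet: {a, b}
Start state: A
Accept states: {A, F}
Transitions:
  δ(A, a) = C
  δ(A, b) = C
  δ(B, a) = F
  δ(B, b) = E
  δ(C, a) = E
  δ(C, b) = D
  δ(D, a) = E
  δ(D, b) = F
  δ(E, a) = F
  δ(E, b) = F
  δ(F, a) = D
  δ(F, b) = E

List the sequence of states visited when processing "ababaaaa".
read 'a': A → C
  read 'b': C → D
  read 'a': D → E
  read 'b': E → F
  read 'a': F → D
  read 'a': D → E
  read 'a': E → F
  read 'a': F → D
A -> C -> D -> E -> F -> D -> E -> F -> D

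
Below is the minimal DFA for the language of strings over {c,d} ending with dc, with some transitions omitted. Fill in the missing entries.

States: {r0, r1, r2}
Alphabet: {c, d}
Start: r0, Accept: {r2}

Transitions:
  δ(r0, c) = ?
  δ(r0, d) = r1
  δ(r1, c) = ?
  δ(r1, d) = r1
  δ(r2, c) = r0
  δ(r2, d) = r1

From the language and accept set, identify what each state tracks — r0: no suffix match; r1: one trailing d; r2: suffix is dc.
Each missing δ(q, a) is the state matching the new tracked value after reading a.
δ(r0, c) = r0; δ(r1, c) = r2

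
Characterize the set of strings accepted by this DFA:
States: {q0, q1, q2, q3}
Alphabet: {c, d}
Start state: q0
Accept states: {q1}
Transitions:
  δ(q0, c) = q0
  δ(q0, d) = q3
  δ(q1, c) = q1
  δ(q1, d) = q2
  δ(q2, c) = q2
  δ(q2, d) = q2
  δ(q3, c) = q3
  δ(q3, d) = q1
Testing a few strings:
  'c' → reject
  'd' → reject
  'ccdd' → accept
  'dcdc' → accept
State roles: q0=zero d's; q1=two d's; q2=≥ three d's (dead); q3=one d
All strings over {c,d} containing exactly two d's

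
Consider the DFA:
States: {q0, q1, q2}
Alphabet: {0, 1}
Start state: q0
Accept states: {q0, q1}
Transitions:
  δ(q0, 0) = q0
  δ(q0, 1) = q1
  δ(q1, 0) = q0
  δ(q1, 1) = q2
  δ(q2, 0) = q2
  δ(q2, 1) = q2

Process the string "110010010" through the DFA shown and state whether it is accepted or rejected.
Processing string "110010010":
  q0 --1--> q1
  q1 --1--> q2
  q2 --0--> q2
  q2 --0--> q2
  q2 --1--> q2
  q2 --0--> q2
  q2 --0--> q2
  q2 --1--> q2
  q2 --0--> q2
Final state: q2
Accept states: {q0, q1}
No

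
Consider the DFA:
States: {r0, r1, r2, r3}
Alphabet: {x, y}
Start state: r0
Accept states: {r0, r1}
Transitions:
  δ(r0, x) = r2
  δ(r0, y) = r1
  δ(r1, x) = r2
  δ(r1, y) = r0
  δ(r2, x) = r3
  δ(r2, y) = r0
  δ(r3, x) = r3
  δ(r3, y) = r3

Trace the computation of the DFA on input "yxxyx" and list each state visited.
read 'y': r0 → r1
  read 'x': r1 → r2
  read 'x': r2 → r3
  read 'y': r3 → r3
  read 'x': r3 → r3
r0 -> r1 -> r2 -> r3 -> r3 -> r3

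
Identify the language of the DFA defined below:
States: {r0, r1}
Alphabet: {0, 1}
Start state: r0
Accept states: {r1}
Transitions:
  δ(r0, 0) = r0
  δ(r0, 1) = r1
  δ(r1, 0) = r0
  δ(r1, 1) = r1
Testing a few strings:
  '1' → accept
  '10' → reject
  '111' → accept
  '11' → accept
State roles: r0=last symbol not 1; r1=last symbol is 1
All binary strings ending with 1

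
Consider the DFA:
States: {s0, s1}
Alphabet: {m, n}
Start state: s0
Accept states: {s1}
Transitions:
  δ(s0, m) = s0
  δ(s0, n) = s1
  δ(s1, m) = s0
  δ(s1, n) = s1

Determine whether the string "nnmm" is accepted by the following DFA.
Processing string "nnmm":
  s0 --n--> s1
  s1 --n--> s1
  s1 --m--> s0
  s0 --m--> s0
Final state: s0
Accept states: {s1}
No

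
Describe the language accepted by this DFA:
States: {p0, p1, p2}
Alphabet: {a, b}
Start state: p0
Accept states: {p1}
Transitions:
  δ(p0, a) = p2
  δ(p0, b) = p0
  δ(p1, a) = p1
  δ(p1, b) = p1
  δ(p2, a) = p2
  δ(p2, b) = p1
Testing a few strings:
  'a' → reject
  'bb' → reject
  'ba' → reject
  'abba' → accept
State roles: p0=no a seen yet; p1=substring ab seen; p2=seen a a, waiting for b
All strings over {a,b} containing the substring ab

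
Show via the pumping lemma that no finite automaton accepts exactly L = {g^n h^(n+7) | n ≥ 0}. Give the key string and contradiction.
Assume L is regular with pumping length p. Idea: pumping the g-block breaks the fixed offset of 7.
Choose s = g^p h^(p+7) ∈ L. By the pumping lemma, s = xyz with |xy| ≤ p, |y| > 0, so y = g^k with k ≥ 1. Then xy²z = g^(p+k) h^(p+7). For this to be in L we would need p+7 = (p+k)+7, i.e. k = 0, contradicting k ≥ 1. So xy²z ∉ L.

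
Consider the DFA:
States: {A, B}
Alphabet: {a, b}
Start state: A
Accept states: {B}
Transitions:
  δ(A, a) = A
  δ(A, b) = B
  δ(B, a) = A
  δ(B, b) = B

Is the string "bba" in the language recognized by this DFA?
Processing string "bba":
  A --b--> B
  B --b--> B
  B --a--> A
Final state: A
Accept states: {B}
No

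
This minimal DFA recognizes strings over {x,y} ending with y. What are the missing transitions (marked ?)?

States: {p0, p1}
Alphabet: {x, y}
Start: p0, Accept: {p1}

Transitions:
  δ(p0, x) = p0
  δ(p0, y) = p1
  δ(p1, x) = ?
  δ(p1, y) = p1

From the language and accept set, identify what each state tracks — p0: last symbol not y; p1: last symbol is y.
Each missing δ(q, a) is the state matching the new tracked value after reading a.
δ(p1, x) = p0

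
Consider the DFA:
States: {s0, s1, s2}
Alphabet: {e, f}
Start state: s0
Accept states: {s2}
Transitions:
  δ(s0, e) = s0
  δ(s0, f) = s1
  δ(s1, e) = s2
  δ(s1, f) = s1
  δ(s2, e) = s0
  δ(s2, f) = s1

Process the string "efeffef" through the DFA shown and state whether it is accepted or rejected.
Processing string "efeffef":
  s0 --e--> s0
  s0 --f--> s1
  s1 --e--> s2
  s2 --f--> s1
  s1 --f--> s1
  s1 --e--> s2
  s2 --f--> s1
Final state: s1
Accept states: {s2}
No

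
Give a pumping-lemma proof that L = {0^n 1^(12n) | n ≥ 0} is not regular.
Assume L is regular with pumping length p. Idea: pumping the 0-block breaks the 1:12 ratio.
Choose s = 0^p 1^(12p) (length 13p ≥ p). By the pumping lemma, s = xyz with |xy| ≤ p, |y| > 0, so y = 0^k with k ≥ 1. Then xy²z = 0^(p+k) 1^(12p). For this to be in L we would need 12p = 12(p+k), i.e. 12k = 0, contradicting k ≥ 1. So xy²z ∉ L.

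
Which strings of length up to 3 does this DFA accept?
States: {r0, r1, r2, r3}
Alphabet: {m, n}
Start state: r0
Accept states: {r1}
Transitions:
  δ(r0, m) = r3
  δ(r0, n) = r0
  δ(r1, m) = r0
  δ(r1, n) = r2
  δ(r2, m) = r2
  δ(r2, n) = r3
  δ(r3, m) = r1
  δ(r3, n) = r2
mm, nmm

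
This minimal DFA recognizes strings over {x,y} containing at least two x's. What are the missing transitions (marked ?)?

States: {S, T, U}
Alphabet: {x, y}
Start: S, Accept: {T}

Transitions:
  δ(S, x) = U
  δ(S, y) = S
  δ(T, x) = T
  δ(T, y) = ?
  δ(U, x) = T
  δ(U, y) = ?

From the language and accept set, identify what each state tracks — S: zero x's seen; T: ≥ two x's seen; U: one x seen.
Each missing δ(q, a) is the state matching the new tracked value after reading a.
δ(T, y) = T; δ(U, y) = U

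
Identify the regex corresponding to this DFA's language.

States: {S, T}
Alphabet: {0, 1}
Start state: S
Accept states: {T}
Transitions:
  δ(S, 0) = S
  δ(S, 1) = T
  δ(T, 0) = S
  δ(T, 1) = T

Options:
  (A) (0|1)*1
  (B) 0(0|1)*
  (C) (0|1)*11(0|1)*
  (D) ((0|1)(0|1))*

Check each option against the DFA on short strings; one disagreement eliminates an option:
  (A) (0|1)*1: agrees with the DFA on every string of length ≤ 6
  (B) 0(0|1)*: on '0' the DFA goes S → S and rejects (S ∉ Accept), but the regex matches it → eliminate
  (C) (0|1)*11(0|1)*: on '1' the DFA goes S → T and accepts (T ∈ Accept), but the regex does not match it → eliminate
  (D) ((0|1)(0|1))*: on ε the DFA stays in S and rejects (S ∉ Accept), but the regex matches it → eliminate
Only (A) is consistent with the DFA.
(A) (0|1)*1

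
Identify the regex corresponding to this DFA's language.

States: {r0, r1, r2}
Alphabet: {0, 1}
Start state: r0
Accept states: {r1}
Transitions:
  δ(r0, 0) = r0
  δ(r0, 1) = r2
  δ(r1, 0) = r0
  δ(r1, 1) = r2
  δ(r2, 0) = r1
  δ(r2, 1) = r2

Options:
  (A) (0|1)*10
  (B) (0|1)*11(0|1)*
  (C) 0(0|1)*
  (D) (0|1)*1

Check each option against the DFA on short strings; one disagreement eliminates an option:
  (A) (0|1)*10: agrees with the DFA on every string of length ≤ 6
  (B) (0|1)*11(0|1)*: on '10' the DFA goes r0 → r2 → r1 and accepts (r1 ∈ Accept), but the regex does not match it → eliminate
  (C) 0(0|1)*: on '0' the DFA goes r0 → r0 and rejects (r0 ∉ Accept), but the regex matches it → eliminate
  (D) (0|1)*1: on '1' the DFA goes r0 → r2 and rejects (r2 ∉ Accept), but the regex matches it → eliminate
Only (A) is consistent with the DFA.
(A) (0|1)*10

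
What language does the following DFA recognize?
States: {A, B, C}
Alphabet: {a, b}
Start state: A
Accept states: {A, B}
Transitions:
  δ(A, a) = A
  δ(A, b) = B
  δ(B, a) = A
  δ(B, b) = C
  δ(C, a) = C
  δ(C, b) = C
Testing a few strings:
  'b' → accept
  'bba' → reject
  'a' → accept
  'aa' → accept
State roles: A=last symbol not b (ok); B=last symbol b (ok); C=saw bb (dead)
All strings over {a,b} with no two consecutive b's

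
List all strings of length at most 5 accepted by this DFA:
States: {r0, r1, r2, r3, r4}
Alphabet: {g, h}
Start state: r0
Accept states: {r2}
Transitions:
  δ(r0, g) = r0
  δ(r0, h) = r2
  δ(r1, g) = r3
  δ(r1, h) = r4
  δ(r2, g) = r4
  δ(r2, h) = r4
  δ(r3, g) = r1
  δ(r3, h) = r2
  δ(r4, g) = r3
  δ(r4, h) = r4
h, gh, ggh, gggh, hggh, hhgh, ggggh, ghggh, ghhgh, hghgh, hhhgh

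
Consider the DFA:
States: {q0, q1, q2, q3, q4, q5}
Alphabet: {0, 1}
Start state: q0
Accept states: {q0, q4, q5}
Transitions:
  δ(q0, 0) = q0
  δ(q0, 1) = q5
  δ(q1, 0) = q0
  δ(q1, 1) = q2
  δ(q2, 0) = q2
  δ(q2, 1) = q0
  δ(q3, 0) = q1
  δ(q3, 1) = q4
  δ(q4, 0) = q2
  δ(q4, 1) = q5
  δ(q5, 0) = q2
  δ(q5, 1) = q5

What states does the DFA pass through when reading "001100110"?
read '0': q0 → q0
  read '0': q0 → q0
  read '1': q0 → q5
  read '1': q5 → q5
  read '0': q5 → q2
  read '0': q2 → q2
  read '1': q2 → q0
  read '1': q0 → q5
  read '0': q5 → q2
q0 -> q0 -> q0 -> q5 -> q5 -> q2 -> q2 -> q0 -> q5 -> q2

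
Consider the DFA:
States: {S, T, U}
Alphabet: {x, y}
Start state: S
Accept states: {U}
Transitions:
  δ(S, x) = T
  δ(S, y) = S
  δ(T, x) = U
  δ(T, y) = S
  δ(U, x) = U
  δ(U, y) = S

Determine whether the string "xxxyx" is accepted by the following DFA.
Processing string "xxxyx":
  S --x--> T
  T --x--> U
  U --x--> U
  U --y--> S
  S --x--> T
Final state: T
Accept states: {U}
No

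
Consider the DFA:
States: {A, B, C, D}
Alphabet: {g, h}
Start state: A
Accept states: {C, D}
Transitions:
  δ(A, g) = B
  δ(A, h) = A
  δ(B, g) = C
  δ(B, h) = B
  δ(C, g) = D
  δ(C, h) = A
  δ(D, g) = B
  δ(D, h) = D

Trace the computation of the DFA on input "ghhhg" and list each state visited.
read 'g': A → B
  read 'h': B → B
  read 'h': B → B
  read 'h': B → B
  read 'g': B → C
A -> B -> B -> B -> B -> C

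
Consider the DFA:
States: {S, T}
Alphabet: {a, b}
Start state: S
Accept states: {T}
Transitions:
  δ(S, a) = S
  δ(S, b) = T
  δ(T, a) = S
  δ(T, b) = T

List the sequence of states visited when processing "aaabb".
read 'a': S → S
  read 'a': S → S
  read 'a': S → S
  read 'b': S → T
  read 'b': T → T
S -> S -> S -> S -> T -> T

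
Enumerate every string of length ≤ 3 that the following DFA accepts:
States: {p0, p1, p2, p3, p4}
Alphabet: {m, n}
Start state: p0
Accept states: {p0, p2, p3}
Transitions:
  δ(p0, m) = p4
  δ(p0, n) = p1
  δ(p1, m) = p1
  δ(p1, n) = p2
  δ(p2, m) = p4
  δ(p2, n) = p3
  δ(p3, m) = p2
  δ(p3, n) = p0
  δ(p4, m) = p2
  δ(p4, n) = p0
ε, mm, mn, nn, mmn, nmn, nnn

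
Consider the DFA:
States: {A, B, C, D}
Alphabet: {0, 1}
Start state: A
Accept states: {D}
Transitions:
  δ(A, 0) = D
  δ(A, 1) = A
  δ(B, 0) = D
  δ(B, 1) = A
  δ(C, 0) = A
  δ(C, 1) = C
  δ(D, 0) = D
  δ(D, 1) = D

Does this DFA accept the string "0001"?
Processing string "0001":
  A --0--> D
  D --0--> D
  D --0--> D
  D --1--> D
Final state: D
Accept states: {D}
Yes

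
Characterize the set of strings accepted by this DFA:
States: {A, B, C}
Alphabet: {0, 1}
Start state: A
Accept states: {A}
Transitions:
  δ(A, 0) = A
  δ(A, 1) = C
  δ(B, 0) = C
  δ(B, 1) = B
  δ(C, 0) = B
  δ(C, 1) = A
Testing a few strings:
  '11' → accept
  '000' → accept
  '1' → reject
  '101' → reject
State roles: A=value ≡ 0 (mod 3); B=value ≡ 2 (mod 3); C=value ≡ 1 (mod 3)
All binary strings representing a multiple of 3 (read in base 2; leading zeros allowed and ε counts as 0)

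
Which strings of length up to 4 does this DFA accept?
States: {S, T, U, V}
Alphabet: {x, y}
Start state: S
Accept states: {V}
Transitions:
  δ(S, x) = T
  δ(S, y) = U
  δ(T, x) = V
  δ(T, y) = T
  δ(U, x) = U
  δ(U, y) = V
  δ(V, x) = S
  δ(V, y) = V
xx, yy, xxy, xyx, yxy, yyy, xxyy, xyxy, xyyx, yxxy, yxyy, yyyy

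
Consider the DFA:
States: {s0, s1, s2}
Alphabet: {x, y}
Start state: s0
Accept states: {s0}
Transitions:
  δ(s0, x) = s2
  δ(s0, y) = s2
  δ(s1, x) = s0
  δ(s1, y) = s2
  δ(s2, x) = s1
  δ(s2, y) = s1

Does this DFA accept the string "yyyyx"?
Processing string "yyyyx":
  s0 --y--> s2
  s2 --y--> s1
  s1 --y--> s2
  s2 --y--> s1
  s1 --x--> s0
Final state: s0
Accept states: {s0}
Yes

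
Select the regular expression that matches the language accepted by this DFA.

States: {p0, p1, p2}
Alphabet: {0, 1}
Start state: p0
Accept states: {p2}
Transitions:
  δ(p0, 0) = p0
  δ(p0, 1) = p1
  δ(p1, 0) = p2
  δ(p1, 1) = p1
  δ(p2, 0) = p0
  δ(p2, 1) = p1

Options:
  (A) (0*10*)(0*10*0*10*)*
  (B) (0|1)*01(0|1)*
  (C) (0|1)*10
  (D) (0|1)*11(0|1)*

Check each option against the DFA on short strings; one disagreement eliminates an option:
  (A) (0*10*)(0*10*0*10*)*: on '1' the DFA goes p0 → p1 and rejects (p1 ∉ Accept), but the regex matches it → eliminate
  (B) (0|1)*01(0|1)*: on '01' the DFA goes p0 → p0 → p1 and rejects (p1 ∉ Accept), but the regex matches it → eliminate
  (C) (0|1)*10: agrees with the DFA on every string of length ≤ 6
  (D) (0|1)*11(0|1)*: on '10' the DFA goes p0 → p1 → p2 and accepts (p2 ∈ Accept), but the regex does not match it → eliminate
Only (C) is consistent with the DFA.
(C) (0|1)*10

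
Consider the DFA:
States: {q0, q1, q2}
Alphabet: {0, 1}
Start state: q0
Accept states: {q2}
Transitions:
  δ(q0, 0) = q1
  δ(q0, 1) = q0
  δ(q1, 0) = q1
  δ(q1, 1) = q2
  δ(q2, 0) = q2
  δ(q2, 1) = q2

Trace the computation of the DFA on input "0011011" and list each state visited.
read '0': q0 → q1
  read '0': q1 → q1
  read '1': q1 → q2
  read '1': q2 → q2
  read '0': q2 → q2
  read '1': q2 → q2
  read '1': q2 → q2
q0 -> q1 -> q1 -> q2 -> q2 -> q2 -> q2 -> q2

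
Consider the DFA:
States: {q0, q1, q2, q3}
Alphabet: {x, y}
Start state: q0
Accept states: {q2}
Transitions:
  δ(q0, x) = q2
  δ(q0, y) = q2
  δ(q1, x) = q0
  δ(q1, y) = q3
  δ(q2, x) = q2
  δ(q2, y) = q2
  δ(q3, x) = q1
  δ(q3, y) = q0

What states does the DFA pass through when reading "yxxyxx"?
read 'y': q0 → q2
  read 'x': q2 → q2
  read 'x': q2 → q2
  read 'y': q2 → q2
  read 'x': q2 → q2
  read 'x': q2 → q2
q0 -> q2 -> q2 -> q2 -> q2 -> q2 -> q2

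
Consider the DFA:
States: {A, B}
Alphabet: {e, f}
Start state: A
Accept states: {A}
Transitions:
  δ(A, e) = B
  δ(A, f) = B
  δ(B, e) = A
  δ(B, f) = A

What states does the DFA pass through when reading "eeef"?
read 'e': A → B
  read 'e': B → A
  read 'e': A → B
  read 'f': B → A
A -> B -> A -> B -> A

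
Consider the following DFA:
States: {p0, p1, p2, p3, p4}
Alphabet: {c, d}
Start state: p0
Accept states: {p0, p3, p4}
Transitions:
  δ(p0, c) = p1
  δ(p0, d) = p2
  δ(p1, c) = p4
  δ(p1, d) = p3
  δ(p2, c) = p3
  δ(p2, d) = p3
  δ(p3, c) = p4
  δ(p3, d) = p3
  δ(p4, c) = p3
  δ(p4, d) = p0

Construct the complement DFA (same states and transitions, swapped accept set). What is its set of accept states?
Complement accept states = All states \ Original accept states
= {p0, p1, p2, p3, p4} \ {p0, p3, p4}
{p1, p2}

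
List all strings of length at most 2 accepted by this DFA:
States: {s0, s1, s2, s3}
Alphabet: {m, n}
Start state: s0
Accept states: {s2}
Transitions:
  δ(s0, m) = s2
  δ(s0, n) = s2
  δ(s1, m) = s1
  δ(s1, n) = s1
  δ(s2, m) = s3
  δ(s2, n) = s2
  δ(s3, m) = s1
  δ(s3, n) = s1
m, n, mn, nn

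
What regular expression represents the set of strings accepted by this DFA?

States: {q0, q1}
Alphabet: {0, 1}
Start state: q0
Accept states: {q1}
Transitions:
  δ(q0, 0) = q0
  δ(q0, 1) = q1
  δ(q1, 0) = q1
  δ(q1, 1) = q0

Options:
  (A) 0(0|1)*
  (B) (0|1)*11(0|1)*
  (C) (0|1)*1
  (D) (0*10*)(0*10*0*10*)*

Check each option against the DFA on short strings; one disagreement eliminates an option:
  (A) 0(0|1)*: on '0' the DFA goes q0 → q0 and rejects (q0 ∉ Accept), but the regex matches it → eliminate
  (B) (0|1)*11(0|1)*: on '1' the DFA goes q0 → q1 and accepts (q1 ∈ Accept), but the regex does not match it → eliminate
  (C) (0|1)*1: on '10' the DFA goes q0 → q1 → q1 and accepts (q1 ∈ Accept), but the regex does not match it → eliminate
  (D) (0*10*)(0*10*0*10*)*: agrees with the DFA on every string of length ≤ 6
Only (D) is consistent with the DFA.
(D) (0*10*)(0*10*0*10*)*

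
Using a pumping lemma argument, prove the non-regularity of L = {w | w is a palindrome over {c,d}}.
Assume L is regular with pumping length p. Idea: pumping the leading c-block breaks the symmetry.
Choose s = c^p d c^p (a palindrome of length 2p+1 ≥ p). By the pumping lemma, s = xyz with |xy| ≤ p, |y| > 0, so y = c^k with k > 0 (xy lies entirely in the first c^p). Then xy²z = c^(p+k) d c^p, which is not a palindrome since p+k ≠ p.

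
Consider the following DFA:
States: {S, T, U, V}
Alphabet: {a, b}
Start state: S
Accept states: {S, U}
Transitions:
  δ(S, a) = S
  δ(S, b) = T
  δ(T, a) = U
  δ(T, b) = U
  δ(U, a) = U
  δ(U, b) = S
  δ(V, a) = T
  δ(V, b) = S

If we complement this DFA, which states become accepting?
Complement accept states = All states \ Original accept states
= {S, T, U, V} \ {S, U}
{T, V}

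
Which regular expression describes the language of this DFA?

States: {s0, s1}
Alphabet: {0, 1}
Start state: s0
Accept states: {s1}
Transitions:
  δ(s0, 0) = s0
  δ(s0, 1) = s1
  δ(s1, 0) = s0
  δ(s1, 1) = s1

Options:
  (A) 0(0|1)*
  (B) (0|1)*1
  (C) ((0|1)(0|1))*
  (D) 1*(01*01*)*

Check each option against the DFA on short strings; one disagreement eliminates an option:
  (A) 0(0|1)*: on '0' the DFA goes s0 → s0 and rejects (s0 ∉ Accept), but the regex matches it → eliminate
  (B) (0|1)*1: agrees with the DFA on every string of length ≤ 6
  (C) ((0|1)(0|1))*: on ε the DFA stays in s0 and rejects (s0 ∉ Accept), but the regex matches it → eliminate
  (D) 1*(01*01*)*: on ε the DFA stays in s0 and rejects (s0 ∉ Accept), but the regex matches it → eliminate
Only (B) is consistent with the DFA.
(B) (0|1)*1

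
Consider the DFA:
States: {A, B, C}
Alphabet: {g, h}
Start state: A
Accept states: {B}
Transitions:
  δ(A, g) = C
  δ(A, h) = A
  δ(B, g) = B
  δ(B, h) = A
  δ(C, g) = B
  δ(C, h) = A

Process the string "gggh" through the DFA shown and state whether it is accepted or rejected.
Processing string "gggh":
  A --g--> C
  C --g--> B
  B --g--> B
  B --h--> A
Final state: A
Accept states: {B}
No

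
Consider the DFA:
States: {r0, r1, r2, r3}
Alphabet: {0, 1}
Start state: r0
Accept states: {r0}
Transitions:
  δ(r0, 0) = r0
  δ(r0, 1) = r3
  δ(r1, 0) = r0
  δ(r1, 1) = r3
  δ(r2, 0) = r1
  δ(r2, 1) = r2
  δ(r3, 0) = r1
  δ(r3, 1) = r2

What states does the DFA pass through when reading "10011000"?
read '1': r0 → r3
  read '0': r3 → r1
  read '0': r1 → r0
  read '1': r0 → r3
  read '1': r3 → r2
  read '0': r2 → r1
  read '0': r1 → r0
  read '0': r0 → r0
r0 -> r3 -> r1 -> r0 -> r3 -> r2 -> r1 -> r0 -> r0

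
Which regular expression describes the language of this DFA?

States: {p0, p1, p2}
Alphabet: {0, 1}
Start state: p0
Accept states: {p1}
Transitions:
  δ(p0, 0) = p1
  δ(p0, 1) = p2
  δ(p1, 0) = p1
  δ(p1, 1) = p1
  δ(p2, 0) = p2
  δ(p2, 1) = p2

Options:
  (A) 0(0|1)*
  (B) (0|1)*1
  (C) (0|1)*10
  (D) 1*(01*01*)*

Check each option against the DFA on short strings; one disagreement eliminates an option:
  (A) 0(0|1)*: agrees with the DFA on every string of length ≤ 6
  (B) (0|1)*1: on '0' the DFA goes p0 → p1 and accepts (p1 ∈ Accept), but the regex does not match it → eliminate
  (C) (0|1)*10: on '0' the DFA goes p0 → p1 and accepts (p1 ∈ Accept), but the regex does not match it → eliminate
  (D) 1*(01*01*)*: on ε the DFA stays in p0 and rejects (p0 ∉ Accept), but the regex matches it → eliminate
Only (A) is consistent with the DFA.
(A) 0(0|1)*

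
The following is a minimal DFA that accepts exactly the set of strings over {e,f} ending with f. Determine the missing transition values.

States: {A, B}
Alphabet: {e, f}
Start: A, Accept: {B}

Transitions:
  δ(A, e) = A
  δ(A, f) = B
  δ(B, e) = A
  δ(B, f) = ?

From the language and accept set, identify what each state tracks — A: last symbol not f; B: last symbol is f.
Each missing δ(q, a) is the state matching the new tracked value after reading a.
δ(B, f) = B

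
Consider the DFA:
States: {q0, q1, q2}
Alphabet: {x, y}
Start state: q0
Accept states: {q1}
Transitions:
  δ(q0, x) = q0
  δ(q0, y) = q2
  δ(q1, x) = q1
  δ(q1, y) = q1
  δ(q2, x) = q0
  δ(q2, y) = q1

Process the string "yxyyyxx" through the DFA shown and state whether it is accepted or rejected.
Processing string "yxyyyxx":
  q0 --y--> q2
  q2 --x--> q0
  q0 --y--> q2
  q2 --y--> q1
  q1 --y--> q1
  q1 --x--> q1
  q1 --x--> q1
Final state: q1
Accept states: {q1}
Yes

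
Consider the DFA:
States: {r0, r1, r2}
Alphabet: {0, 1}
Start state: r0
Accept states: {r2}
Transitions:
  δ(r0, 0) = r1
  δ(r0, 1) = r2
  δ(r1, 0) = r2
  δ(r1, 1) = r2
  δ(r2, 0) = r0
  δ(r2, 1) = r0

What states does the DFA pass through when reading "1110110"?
read '1': r0 → r2
  read '1': r2 → r0
  read '1': r0 → r2
  read '0': r2 → r0
  read '1': r0 → r2
  read '1': r2 → r0
  read '0': r0 → r1
r0 -> r2 -> r0 -> r2 -> r0 -> r2 -> r0 -> r1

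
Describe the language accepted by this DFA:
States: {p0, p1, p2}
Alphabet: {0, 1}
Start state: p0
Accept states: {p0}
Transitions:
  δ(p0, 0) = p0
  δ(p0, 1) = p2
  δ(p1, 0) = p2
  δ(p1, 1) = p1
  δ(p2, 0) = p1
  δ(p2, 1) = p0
Testing a few strings:
  '0100' → reject
  '11' → accept
  '10' → reject
  '1111' → accept
State roles: p0=value ≡ 0 (mod 3); p1=value ≡ 2 (mod 3); p2=value ≡ 1 (mod 3)
All binary strings representing a multiple of 3 (read in base 2; leading zeros allowed and ε counts as 0)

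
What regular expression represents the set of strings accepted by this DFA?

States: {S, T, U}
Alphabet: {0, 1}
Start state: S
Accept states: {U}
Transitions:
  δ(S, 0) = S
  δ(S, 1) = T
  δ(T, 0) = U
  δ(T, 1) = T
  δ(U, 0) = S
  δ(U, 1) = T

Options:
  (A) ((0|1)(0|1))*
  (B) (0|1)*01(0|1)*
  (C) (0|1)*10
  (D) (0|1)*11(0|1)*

Check each option against the DFA on short strings; one disagreement eliminates an option:
  (A) ((0|1)(0|1))*: on ε the DFA stays in S and rejects (S ∉ Accept), but the regex matches it → eliminate
  (B) (0|1)*01(0|1)*: on '01' the DFA goes S → S → T and rejects (T ∉ Accept), but the regex matches it → eliminate
  (C) (0|1)*10: agrees with the DFA on every string of length ≤ 6
  (D) (0|1)*11(0|1)*: on '10' the DFA goes S → T → U and accepts (U ∈ Accept), but the regex does not match it → eliminate
Only (C) is consistent with the DFA.
(C) (0|1)*10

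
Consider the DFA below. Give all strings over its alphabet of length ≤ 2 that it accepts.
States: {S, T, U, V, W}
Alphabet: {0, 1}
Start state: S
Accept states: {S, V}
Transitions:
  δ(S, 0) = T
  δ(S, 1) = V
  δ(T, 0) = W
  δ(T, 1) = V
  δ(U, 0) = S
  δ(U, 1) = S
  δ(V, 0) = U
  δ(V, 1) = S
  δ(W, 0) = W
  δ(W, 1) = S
ε, 1, 01, 11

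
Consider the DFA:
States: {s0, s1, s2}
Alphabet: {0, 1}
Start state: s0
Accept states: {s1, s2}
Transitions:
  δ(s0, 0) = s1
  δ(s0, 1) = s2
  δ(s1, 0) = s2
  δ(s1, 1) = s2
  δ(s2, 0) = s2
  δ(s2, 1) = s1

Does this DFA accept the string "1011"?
Processing string "1011":
  s0 --1--> s2
  s2 --0--> s2
  s2 --1--> s1
  s1 --1--> s2
Final state: s2
Accept states: {s1, s2}
Yes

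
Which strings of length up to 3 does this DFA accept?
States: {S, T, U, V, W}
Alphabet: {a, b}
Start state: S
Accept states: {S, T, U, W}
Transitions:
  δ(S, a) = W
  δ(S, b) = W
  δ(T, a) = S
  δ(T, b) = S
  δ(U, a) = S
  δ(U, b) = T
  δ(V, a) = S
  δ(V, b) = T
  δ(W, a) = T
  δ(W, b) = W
ε, a, b, aa, ab, ba, bb, aaa, aab, aba, abb, baa, bab, bba, bbb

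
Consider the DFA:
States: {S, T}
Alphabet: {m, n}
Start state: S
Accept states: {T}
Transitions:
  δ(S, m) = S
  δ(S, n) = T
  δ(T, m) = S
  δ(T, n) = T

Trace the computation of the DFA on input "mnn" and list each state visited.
read 'm': S → S
  read 'n': S → T
  read 'n': T → T
S -> S -> T -> T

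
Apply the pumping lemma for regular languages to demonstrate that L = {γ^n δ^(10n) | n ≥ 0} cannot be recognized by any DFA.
Assume L is regular with pumping length p. Idea: pumping the γ-block breaks the 1:10 ratio.
Choose s = γ^p δ^(10p) (length 11p ≥ p). By the pumping lemma, s = xyz with |xy| ≤ p, |y| > 0, so y = γ^k with k ≥ 1. Then xy²z = γ^(p+k) δ^(10p). For this to be in L we would need 10p = 10(p+k), i.e. 10k = 0, contradicting k ≥ 1. So xy²z ∉ L.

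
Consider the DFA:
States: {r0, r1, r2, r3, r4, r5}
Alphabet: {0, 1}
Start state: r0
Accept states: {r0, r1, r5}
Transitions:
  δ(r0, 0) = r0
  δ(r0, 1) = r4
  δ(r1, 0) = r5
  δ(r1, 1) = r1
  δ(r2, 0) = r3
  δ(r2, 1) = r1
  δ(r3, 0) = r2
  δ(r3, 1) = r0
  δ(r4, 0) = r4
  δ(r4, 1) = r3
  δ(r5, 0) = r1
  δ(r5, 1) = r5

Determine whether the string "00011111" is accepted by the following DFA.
Processing string "00011111":
  r0 --0--> r0
  r0 --0--> r0
  r0 --0--> r0
  r0 --1--> r4
  r4 --1--> r3
  r3 --1--> r0
  r0 --1--> r4
  r4 --1--> r3
Final state: r3
Accept states: {r0, r1, r5}
No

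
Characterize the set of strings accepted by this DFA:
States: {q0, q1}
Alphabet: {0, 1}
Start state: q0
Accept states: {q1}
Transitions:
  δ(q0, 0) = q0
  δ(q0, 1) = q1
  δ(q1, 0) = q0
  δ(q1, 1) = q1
Testing a few strings:
  '100' → reject
  '10' → reject
  '01' → accept
  '010' → reject
State roles: q0=last symbol not 1; q1=last symbol is 1
All binary strings ending with 1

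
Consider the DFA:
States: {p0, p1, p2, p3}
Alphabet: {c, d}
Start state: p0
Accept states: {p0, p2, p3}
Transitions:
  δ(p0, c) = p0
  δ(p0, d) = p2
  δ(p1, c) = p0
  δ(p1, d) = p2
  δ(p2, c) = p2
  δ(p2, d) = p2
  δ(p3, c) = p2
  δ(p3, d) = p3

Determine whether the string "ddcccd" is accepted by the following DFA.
Processing string "ddcccd":
  p0 --d--> p2
  p2 --d--> p2
  p2 --c--> p2
  p2 --c--> p2
  p2 --c--> p2
  p2 --d--> p2
Final state: p2
Accept states: {p0, p2, p3}
Yes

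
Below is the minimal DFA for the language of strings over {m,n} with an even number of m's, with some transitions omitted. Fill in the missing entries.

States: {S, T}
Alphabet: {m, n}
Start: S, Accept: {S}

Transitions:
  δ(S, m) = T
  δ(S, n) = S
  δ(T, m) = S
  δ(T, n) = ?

From the language and accept set, identify what each state tracks — S: even number of m's so far; T: odd number of m's so far.
Each missing δ(q, a) is the state matching the new tracked value after reading a.
δ(T, n) = T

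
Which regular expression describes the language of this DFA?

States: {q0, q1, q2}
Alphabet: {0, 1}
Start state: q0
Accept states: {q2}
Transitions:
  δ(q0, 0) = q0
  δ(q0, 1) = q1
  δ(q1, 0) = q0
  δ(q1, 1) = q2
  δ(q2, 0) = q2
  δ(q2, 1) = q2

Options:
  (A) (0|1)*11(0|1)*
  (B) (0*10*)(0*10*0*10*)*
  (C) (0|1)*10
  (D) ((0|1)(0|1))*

Check each option against the DFA on short strings; one disagreement eliminates an option:
  (A) (0|1)*11(0|1)*: agrees with the DFA on every string of length ≤ 6
  (B) (0*10*)(0*10*0*10*)*: on '1' the DFA goes q0 → q1 and rejects (q1 ∉ Accept), but the regex matches it → eliminate
  (C) (0|1)*10: on '10' the DFA goes q0 → q1 → q0 and rejects (q0 ∉ Accept), but the regex matches it → eliminate
  (D) ((0|1)(0|1))*: on ε the DFA stays in q0 and rejects (q0 ∉ Accept), but the regex matches it → eliminate
Only (A) is consistent with the DFA.
(A) (0|1)*11(0|1)*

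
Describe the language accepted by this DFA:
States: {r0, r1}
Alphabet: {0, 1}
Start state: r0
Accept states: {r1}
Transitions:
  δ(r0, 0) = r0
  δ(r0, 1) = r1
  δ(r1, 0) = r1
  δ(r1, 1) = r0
Testing a few strings:
  '01' → accept
  '1' → accept
  '10' → accept
  '001' → accept
State roles: r0=even number of 1's so far; r1=odd number of 1's so far
All binary strings with an odd number of 1's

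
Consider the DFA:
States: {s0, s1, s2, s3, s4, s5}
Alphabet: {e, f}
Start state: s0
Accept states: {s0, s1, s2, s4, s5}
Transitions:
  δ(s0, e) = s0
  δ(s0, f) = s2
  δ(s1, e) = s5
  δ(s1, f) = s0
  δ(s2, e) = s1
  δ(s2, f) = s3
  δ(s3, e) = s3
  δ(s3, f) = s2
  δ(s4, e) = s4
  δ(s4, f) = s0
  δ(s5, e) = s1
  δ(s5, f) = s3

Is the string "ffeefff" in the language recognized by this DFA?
Processing string "ffeefff":
  s0 --f--> s2
  s2 --f--> s3
  s3 --e--> s3
  s3 --e--> s3
  s3 --f--> s2
  s2 --f--> s3
  s3 --f--> s2
Final state: s2
Accept states: {s0, s1, s2, s4, s5}
Yes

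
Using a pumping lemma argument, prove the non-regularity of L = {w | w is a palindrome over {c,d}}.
Assume L is regular with pumping length p. Idea: pumping the leading c-block breaks the symmetry.
Choose s = c^p d c^p (a palindrome of length 2p+1 ≥ p). By the pumping lemma, s = xyz with |xy| ≤ p, |y| > 0, so y = c^k with k > 0 (xy lies entirely in the first c^p). Then xy²z = c^(p+k) d c^p, which is not a palindrome since p+k ≠ p.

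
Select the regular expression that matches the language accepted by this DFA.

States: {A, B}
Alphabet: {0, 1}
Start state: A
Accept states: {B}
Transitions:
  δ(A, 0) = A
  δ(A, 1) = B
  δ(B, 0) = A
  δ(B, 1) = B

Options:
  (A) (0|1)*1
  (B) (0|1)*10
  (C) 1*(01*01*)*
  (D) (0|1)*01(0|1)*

Check each option against the DFA on short strings; one disagreement eliminates an option:
  (A) (0|1)*1: agrees with the DFA on every string of length ≤ 6
  (B) (0|1)*10: on '1' the DFA goes A → B and accepts (B ∈ Accept), but the regex does not match it → eliminate
  (C) 1*(01*01*)*: on ε the DFA stays in A and rejects (A ∉ Accept), but the regex matches it → eliminate
  (D) (0|1)*01(0|1)*: on '1' the DFA goes A → B and accepts (B ∈ Accept), but the regex does not match it → eliminate
Only (A) is consistent with the DFA.
(A) (0|1)*1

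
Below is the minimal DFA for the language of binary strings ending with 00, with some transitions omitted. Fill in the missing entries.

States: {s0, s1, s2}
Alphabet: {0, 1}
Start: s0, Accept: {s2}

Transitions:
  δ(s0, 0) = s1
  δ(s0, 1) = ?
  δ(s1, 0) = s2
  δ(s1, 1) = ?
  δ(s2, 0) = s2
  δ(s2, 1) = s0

From the language and accept set, identify what each state tracks — s0: last symbol not 0; s1: one trailing 0; s2: two trailing 0's.
Each missing δ(q, a) is the state matching the new tracked value after reading a.
δ(s0, 1) = s0; δ(s1, 1) = s0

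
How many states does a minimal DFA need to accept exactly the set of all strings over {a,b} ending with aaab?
By Myhill–Nerode, count the distinguishable equivalence classes: 5 classes — one per longest suffix of the input that is a prefix of 'aaab' (lengths 0 through 4); only the length-4 class is accepting.
5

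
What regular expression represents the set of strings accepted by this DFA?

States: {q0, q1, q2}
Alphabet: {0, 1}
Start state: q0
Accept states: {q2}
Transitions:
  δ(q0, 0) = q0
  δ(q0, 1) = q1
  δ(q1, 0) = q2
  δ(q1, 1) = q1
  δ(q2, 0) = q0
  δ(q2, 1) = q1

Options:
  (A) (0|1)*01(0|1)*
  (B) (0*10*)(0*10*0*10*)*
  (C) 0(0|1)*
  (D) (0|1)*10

Check each option against the DFA on short strings; one disagreement eliminates an option:
  (A) (0|1)*01(0|1)*: on '01' the DFA goes q0 → q0 → q1 and rejects (q1 ∉ Accept), but the regex matches it → eliminate
  (B) (0*10*)(0*10*0*10*)*: on '1' the DFA goes q0 → q1 and rejects (q1 ∉ Accept), but the regex matches it → eliminate
  (C) 0(0|1)*: on '0' the DFA goes q0 → q0 and rejects (q0 ∉ Accept), but the regex matches it → eliminate
  (D) (0|1)*10: agrees with the DFA on every string of length ≤ 6
Only (D) is consistent with the DFA.
(D) (0|1)*10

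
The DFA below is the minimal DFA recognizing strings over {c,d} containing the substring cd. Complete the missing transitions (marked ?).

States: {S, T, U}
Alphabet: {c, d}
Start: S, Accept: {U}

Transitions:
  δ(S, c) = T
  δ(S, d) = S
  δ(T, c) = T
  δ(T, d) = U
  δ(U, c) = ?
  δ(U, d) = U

From the language and accept set, identify what each state tracks — S: no c seen yet; T: seen a c, waiting for d; U: substring cd seen.
Each missing δ(q, a) is the state matching the new tracked value after reading a.
δ(U, c) = U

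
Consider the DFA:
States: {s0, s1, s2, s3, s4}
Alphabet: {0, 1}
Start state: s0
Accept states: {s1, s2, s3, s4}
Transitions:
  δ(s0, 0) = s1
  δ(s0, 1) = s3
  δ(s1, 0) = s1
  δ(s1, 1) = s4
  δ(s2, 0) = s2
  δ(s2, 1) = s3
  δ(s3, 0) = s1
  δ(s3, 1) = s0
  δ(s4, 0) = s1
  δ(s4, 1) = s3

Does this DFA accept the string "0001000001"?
Processing string "0001000001":
  s0 --0--> s1
  s1 --0--> s1
  s1 --0--> s1
  s1 --1--> s4
  s4 --0--> s1
  s1 --0--> s1
  s1 --0--> s1
  s1 --0--> s1
  s1 --0--> s1
  s1 --1--> s4
Final state: s4
Accept states: {s1, s2, s3, s4}
Yes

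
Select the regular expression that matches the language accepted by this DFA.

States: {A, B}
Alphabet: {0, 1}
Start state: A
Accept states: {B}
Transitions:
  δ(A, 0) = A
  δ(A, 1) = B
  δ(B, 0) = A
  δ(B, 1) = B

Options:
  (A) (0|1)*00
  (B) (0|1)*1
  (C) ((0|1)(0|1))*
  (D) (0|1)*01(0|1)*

Check each option against the DFA on short strings; one disagreement eliminates an option:
  (A) (0|1)*00: on '1' the DFA goes A → B and accepts (B ∈ Accept), but the regex does not match it → eliminate
  (B) (0|1)*1: agrees with the DFA on every string of length ≤ 6
  (C) ((0|1)(0|1))*: on ε the DFA stays in A and rejects (A ∉ Accept), but the regex matches it → eliminate
  (D) (0|1)*01(0|1)*: on '1' the DFA goes A → B and accepts (B ∈ Accept), but the regex does not match it → eliminate
Only (B) is consistent with the DFA.
(B) (0|1)*1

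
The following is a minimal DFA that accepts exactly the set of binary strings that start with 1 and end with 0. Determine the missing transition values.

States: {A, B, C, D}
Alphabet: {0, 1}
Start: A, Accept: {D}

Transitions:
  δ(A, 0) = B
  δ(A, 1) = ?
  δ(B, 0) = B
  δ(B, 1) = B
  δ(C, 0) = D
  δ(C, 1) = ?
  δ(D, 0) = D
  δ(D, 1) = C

From the language and accept set, identify what each state tracks — A: no input read; B: started with 0 (dead); C: started with 1, last symbol 1; D: started with 1, last symbol 0.
Each missing δ(q, a) is the state matching the new tracked value after reading a.
δ(A, 1) = C; δ(C, 1) = C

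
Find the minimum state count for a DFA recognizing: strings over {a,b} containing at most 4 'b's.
By Myhill–Nerode, count the distinguishable equivalence classes: 6 classes — having seen 0, 1, …, 4, or >4 copies of 'b'; counts 0 through 4 are accepting and >4 is dead.
6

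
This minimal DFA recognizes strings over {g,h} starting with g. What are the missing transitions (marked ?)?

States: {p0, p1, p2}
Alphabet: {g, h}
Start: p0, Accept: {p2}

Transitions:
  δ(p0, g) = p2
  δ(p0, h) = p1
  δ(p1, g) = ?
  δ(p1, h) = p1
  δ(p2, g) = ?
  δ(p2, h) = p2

From the language and accept set, identify what each state tracks — p0: no input read; p1: started with h (dead); p2: started with g.
Each missing δ(q, a) is the state matching the new tracked value after reading a.
δ(p1, g) = p1; δ(p2, g) = p2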